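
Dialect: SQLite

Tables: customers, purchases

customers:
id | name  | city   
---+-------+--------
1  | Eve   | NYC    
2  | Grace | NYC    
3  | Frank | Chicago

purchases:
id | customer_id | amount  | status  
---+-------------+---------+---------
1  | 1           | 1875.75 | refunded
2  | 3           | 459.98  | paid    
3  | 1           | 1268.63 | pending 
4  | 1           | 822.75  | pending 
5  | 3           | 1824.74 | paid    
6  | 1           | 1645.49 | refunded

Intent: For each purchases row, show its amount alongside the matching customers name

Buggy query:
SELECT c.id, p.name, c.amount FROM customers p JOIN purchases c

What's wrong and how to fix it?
Bug: Missing join condition: each purchases row is matched to all customers rows instead of just its own

Fix: Specify the join condition linking the foreign key to the parent id

Corrected query:
SELECT c.id, p.name, c.amount FROM customers p JOIN purchases c ON c.customer_id = p.id

Result:
id | name  | amount 
---+-------+--------
1  | Eve   | 1875.75
2  | Frank | 459.98 
3  | Eve   | 1268.63
4  | Eve   | 822.75 
5  | Frank | 1824.74
6  | Eve   | 1645.49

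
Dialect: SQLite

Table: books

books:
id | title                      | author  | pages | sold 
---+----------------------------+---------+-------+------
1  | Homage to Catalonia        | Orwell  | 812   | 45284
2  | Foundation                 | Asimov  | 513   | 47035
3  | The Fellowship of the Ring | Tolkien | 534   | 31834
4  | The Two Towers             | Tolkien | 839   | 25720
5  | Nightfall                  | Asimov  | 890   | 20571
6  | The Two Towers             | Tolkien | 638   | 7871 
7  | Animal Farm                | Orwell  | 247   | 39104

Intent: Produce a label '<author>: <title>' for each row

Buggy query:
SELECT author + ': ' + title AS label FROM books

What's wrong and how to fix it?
Bug: '+' is numeric addition; on text columns SQLite converts them to 0 instead of concatenating

Fix: Replace + with || to concatenate text

Corrected query:
SELECT author || ': ' || title AS label FROM books

Result:
label                              
-----------------------------------
Orwell: Homage to Catalonia        
Asimov: Foundation                 
Tolkien: The Fellowship of the Ring
Tolkien: The Two Towers            
Asimov: Nightfall                  
Tolkien: The Two Towers            
Orwell: Animal Farm                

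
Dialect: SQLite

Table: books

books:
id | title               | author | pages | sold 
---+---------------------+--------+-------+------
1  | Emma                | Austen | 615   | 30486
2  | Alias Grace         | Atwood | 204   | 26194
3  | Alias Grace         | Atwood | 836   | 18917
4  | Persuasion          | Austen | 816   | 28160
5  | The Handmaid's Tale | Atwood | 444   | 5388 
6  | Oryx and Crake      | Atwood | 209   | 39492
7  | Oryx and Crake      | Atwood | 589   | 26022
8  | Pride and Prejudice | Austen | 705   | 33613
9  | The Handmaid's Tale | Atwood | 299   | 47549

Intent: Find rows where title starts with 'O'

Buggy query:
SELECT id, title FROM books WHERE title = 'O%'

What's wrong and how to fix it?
Bug: Wildcards only work with LIKE; '=' treats '%' as a literal character

Fix: Replace '=' with LIKE so 'O%' is treated as a pattern

Corrected query:
SELECT id, title FROM books WHERE title LIKE 'O%'

Result:
id | title         
---+---------------
6  | Oryx and Crake
7  | Oryx and Crake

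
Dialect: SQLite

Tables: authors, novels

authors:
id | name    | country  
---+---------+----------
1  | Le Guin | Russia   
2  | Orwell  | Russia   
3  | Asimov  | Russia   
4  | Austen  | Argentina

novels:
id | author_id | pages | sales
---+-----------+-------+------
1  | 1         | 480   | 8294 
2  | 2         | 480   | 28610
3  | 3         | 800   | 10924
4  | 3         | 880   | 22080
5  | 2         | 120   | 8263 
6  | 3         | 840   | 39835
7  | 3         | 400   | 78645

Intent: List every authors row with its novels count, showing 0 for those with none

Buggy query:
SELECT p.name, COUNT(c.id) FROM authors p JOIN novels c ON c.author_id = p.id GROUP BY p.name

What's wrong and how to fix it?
Bug: INNER JOIN drops authors rows that have no matching novels rows

Fix: Switch to LEFT JOIN to retain unmatched parent rows

Corrected query:
SELECT p.name, COUNT(c.id) FROM authors p LEFT JOIN novels c ON c.author_id = p.id GROUP BY p.name

Result:
name    | COUNT(c.id)
--------+------------
Asimov  | 4          
Austen  | 0          
Le Guin | 1          
Orwell  | 2          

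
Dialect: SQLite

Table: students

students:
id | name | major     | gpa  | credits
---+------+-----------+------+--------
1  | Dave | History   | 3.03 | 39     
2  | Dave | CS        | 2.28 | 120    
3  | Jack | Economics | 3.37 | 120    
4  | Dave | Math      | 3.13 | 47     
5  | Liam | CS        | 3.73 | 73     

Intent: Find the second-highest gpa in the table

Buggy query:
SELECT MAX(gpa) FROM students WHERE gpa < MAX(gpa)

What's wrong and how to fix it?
Bug: The inner MAX is an aggregate inside WHERE, which is not allowed

Fix: Put the inner MAX in a scalar subquery

Corrected query:
SELECT MAX(gpa) FROM students WHERE gpa < (SELECT MAX(gpa) FROM students)

Result:
MAX(gpa)
--------
3.37    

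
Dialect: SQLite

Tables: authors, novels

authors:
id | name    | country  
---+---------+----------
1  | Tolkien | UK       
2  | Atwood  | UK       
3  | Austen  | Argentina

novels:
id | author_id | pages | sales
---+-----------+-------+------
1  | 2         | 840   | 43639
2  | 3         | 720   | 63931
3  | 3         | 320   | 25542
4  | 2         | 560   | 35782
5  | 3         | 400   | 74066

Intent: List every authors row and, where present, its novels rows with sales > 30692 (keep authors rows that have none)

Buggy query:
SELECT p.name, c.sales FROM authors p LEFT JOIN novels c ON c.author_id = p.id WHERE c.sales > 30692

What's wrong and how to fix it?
Bug: Filtering c.sales in WHERE discards the NULL rows produced by LEFT JOIN, turning it into an inner join

Fix: Put 'c.sales > 30692' in the JOIN's ON clause instead of WHERE

Corrected query:
SELECT p.name, c.sales FROM authors p LEFT JOIN novels c ON c.author_id = p.id AND c.sales > 30692

Result:
name    | sales
--------+------
Tolkien | NULL 
Atwood  | 35782
Atwood  | 43639
Austen  | 63931
Austen  | 74066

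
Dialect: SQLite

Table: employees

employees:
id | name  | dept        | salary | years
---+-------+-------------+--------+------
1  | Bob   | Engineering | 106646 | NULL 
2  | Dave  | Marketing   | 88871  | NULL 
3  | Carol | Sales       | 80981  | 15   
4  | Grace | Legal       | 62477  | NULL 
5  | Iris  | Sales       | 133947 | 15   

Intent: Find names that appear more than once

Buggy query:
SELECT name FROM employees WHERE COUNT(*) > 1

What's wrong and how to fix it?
Bug: WHERE can't reference COUNT(*); aggregates are computed after WHERE

Fix: Group first, then use HAVING for the count condition

Corrected query:
SELECT name FROM employees GROUP BY name HAVING COUNT(*) > 1

Result:
(no rows)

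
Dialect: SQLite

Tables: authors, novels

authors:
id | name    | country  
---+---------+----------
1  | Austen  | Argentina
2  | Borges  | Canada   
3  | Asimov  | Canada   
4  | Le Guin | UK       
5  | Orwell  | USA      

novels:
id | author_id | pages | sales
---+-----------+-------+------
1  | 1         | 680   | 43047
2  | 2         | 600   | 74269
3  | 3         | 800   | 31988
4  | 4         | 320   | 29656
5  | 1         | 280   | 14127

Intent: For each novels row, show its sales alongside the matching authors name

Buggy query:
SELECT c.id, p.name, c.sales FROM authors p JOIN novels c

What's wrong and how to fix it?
Bug: Missing join condition: each novels row is matched to all authors rows instead of just its own

Fix: Specify the join condition linking the foreign key to the parent id

Corrected query:
SELECT c.id, p.name, c.sales FROM authors p JOIN novels c ON c.author_id = p.id

Result:
id | name    | sales
---+---------+------
1  | Austen  | 43047
2  | Borges  | 74269
3  | Asimov  | 31988
4  | Le Guin | 29656
5  | Austen  | 14127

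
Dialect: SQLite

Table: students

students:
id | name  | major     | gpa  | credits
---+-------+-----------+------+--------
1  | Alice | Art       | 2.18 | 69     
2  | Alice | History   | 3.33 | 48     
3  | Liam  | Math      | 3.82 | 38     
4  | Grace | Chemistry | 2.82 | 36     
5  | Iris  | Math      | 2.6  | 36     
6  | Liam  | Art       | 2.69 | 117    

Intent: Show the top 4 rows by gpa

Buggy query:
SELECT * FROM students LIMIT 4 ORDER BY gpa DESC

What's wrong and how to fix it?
Bug: LIMIT must come after ORDER BY

Fix: Swap the clauses: ORDER BY first, then LIMIT

Corrected query:
SELECT * FROM students ORDER BY gpa DESC LIMIT 4

Result:
id | name  | major     | gpa  | credits
---+-------+-----------+------+--------
3  | Liam  | Math      | 3.82 | 38     
2  | Alice | History   | 3.33 | 48     
4  | Grace | Chemistry | 2.82 | 36     
6  | Liam  | Art       | 2.69 | 117    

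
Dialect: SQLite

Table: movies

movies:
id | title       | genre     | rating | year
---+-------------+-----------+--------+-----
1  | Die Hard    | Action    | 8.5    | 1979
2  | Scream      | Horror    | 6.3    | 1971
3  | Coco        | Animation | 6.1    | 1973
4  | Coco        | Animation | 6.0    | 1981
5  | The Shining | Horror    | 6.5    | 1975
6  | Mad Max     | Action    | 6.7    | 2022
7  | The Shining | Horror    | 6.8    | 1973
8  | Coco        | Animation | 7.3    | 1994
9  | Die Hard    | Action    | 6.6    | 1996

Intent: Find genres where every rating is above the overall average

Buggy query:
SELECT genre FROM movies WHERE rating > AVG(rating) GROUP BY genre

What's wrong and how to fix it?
Bug: WHERE evaluates per row before aggregation, so AVG() is unavailable

Fix: Compute the overall average in a scalar subquery and compare each group's MIN against it in HAVING

Corrected query:
SELECT genre FROM movies GROUP BY genre HAVING MIN(rating) > (SELECT AVG(rating) FROM movies)

Result:
(no rows)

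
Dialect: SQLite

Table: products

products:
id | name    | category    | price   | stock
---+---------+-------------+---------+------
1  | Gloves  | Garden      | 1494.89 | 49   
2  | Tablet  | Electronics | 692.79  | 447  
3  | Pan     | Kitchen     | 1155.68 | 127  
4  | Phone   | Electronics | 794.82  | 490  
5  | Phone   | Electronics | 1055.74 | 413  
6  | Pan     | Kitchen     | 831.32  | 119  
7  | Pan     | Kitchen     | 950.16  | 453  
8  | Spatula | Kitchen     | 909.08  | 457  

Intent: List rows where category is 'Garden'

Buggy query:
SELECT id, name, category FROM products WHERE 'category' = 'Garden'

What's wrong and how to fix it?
Bug: Single quotes denote string literals in SQL; the column name is being compared as a constant string

Fix: Reference the column as category without single quotes

Corrected query:
SELECT id, name, category FROM products WHERE category = 'Garden'

Result:
id | name   | category
---+--------+---------
1  | Gloves | Garden  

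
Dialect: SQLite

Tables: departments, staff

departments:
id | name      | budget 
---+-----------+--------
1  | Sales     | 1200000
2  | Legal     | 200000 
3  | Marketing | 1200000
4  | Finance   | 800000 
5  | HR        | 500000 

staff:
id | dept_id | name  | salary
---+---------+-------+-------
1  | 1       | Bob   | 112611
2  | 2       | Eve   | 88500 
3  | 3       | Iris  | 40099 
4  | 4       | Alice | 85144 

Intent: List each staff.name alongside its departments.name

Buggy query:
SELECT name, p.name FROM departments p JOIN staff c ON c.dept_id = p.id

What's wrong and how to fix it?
Bug: 'name' exists in both joined tables, so the database can't tell which one is meant

Fix: Qualify the column with its table alias (c.name)

Corrected query:
SELECT c.name, p.name FROM departments p JOIN staff c ON c.dept_id = p.id

Result:
name  | name     
------+----------
Bob   | Sales    
Eve   | Legal    
Iris  | Marketing
Alice | Finance  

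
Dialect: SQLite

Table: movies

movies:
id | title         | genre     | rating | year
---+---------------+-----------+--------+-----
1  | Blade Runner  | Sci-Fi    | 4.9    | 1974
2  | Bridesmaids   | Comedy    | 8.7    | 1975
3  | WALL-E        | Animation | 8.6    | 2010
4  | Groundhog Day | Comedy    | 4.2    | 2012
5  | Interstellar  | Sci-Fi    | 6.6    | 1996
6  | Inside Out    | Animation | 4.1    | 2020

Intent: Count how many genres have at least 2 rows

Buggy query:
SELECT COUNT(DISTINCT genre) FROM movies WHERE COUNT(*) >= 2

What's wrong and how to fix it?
Bug: WHERE filters individual rows, not groups, so a group-level COUNT is invalid there

Fix: Use a subquery that GROUPs and filters with HAVING, then count its rows

Corrected query:
SELECT COUNT(*) FROM (SELECT genre FROM movies GROUP BY genre HAVING COUNT(*) >= 2)

Result:
COUNT(*)
--------
3       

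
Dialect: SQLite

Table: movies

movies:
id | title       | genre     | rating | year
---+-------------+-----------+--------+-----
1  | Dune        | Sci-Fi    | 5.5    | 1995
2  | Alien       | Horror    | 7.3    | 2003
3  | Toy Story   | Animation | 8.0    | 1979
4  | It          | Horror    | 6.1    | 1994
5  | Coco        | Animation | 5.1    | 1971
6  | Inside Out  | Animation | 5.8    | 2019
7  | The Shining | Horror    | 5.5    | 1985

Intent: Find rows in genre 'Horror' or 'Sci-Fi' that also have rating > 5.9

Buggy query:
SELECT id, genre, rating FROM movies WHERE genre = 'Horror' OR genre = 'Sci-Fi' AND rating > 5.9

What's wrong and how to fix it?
Bug: AND binds tighter than OR, so this parses as genre = 'Horror' OR (genre = 'Sci-Fi' AND rating > 5.9)

Fix: Add parentheses around the OR so the AND applies to both alternatives

Corrected query:
SELECT id, genre, rating FROM movies WHERE (genre = 'Horror' OR genre = 'Sci-Fi') AND rating > 5.9

Result:
id | genre  | rating
---+--------+-------
2  | Horror | 7.3   
4  | Horror | 6.1   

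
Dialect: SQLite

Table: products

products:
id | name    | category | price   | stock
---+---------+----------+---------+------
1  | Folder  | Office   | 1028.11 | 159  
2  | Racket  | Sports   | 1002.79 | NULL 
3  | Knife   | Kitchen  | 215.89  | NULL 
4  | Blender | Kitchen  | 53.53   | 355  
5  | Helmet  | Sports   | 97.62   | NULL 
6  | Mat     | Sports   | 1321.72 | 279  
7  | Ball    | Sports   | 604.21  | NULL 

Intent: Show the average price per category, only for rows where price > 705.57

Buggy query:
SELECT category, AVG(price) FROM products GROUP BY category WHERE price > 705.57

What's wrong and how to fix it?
Bug: WHERE cannot follow GROUP BY

Fix: Move the WHERE clause before GROUP BY

Corrected query:
SELECT category, AVG(price) FROM products WHERE price > 705.57 GROUP BY category

Result:
category | AVG(price)
---------+-----------
Office   | 1028.11   
Sports   | 1162.255  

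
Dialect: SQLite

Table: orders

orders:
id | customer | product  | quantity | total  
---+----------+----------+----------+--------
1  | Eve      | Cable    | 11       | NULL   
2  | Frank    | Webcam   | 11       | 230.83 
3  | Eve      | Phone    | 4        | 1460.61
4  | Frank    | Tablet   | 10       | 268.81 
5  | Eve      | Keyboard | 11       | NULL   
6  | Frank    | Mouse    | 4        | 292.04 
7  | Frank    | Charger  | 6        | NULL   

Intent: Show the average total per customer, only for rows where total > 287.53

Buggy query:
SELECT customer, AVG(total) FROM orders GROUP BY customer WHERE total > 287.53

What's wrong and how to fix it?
Bug: Row-level WHERE must come before GROUP BY in the clause order

Fix: Move the WHERE clause before GROUP BY

Corrected query:
SELECT customer, AVG(total) FROM orders WHERE total > 287.53 GROUP BY customer

Result:
customer | AVG(total)
---------+-----------
Eve      | 1460.61   
Frank    | 292.04    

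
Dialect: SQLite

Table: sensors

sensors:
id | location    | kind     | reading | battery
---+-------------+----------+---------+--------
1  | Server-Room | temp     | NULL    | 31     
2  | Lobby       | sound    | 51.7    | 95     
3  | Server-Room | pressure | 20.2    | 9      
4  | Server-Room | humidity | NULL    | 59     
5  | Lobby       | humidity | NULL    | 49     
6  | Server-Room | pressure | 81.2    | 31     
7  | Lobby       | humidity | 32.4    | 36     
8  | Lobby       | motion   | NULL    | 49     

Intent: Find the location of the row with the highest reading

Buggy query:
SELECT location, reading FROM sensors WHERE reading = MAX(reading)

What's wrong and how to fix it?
Bug: WHERE is evaluated per row; an aggregate over the whole table isn't defined there

Fix: Use a subquery: WHERE reading = (SELECT MAX(reading) FROM sensors)

Corrected query:
SELECT location, reading FROM sensors WHERE reading = (SELECT MAX(reading) FROM sensors)

Result:
location    | reading
------------+--------
Server-Room | 81.2   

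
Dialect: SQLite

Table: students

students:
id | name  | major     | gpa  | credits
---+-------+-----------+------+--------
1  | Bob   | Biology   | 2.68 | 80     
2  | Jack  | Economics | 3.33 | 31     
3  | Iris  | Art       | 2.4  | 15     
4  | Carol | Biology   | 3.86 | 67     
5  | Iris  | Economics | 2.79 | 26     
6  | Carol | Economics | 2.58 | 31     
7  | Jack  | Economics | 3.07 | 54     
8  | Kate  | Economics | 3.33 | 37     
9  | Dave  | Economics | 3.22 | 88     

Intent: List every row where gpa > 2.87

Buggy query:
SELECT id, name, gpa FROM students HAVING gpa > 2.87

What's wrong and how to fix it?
Bug: HAVING filters the output of aggregation, but this query has no GROUP BY and no aggregate functions, so SQLite rejects it (HAVING clause on a non-aggregate query); the condition here is per row

Fix: Replace HAVING with WHERE since the condition applies to individual rows

Corrected query:
SELECT id, name, gpa FROM students WHERE gpa > 2.87

Result:
id | name  | gpa 
---+-------+-----
2  | Jack  | 3.33
4  | Carol | 3.86
7  | Jack  | 3.07
8  | Kate  | 3.33
9  | Dave  | 3.22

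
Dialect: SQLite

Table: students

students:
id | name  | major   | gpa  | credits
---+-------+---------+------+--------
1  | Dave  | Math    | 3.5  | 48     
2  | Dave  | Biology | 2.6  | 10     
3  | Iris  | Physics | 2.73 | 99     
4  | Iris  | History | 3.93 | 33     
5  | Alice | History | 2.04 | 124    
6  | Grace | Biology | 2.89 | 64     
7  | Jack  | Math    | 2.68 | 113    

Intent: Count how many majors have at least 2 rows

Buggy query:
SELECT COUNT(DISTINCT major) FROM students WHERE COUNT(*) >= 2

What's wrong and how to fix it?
Bug: COUNT(*) cannot appear in WHERE; the per-group count doesn't exist yet

Fix: Group first with HAVING COUNT(*) >= 2, then COUNT the resulting groups

Corrected query:
SELECT COUNT(*) FROM (SELECT major FROM students GROUP BY major HAVING COUNT(*) >= 2)

Result:
COUNT(*)
--------
3       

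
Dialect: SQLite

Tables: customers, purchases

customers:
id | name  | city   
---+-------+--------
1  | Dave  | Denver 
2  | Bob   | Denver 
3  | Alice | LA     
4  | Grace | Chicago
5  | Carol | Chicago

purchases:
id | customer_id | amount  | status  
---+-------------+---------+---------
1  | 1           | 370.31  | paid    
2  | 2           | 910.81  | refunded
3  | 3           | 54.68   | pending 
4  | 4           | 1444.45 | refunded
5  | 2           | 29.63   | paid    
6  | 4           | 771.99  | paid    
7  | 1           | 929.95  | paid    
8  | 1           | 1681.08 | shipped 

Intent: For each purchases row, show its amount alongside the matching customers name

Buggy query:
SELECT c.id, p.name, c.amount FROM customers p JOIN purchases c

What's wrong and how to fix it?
Bug: JOIN with no ON clause produces a cartesian product; every purchases row pairs with every customers row

Fix: Specify the join condition linking the foreign key to the parent id

Corrected query:
SELECT c.id, p.name, c.amount FROM customers p JOIN purchases c ON c.customer_id = p.id

Result:
id | name  | amount 
---+-------+--------
1  | Dave  | 370.31 
2  | Bob   | 910.81 
3  | Alice | 54.68  
4  | Grace | 1444.45
5  | Bob   | 29.63  
6  | Grace | 771.99 
7  | Dave  | 929.95 
8  | Dave  | 1681.08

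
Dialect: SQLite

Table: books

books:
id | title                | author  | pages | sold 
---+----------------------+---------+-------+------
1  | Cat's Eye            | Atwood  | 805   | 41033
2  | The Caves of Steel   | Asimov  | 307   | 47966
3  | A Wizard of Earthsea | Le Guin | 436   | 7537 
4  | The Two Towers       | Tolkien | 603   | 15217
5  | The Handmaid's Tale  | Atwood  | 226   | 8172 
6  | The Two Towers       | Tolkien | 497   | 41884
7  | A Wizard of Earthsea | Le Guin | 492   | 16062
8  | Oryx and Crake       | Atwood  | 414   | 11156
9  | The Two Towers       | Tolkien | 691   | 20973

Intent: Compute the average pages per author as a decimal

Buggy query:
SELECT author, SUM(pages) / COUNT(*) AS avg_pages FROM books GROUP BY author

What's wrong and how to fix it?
Bug: Both operands are integers, so '/' performs integer division and truncates

Fix: Cast one side to REAL so the division keeps the fractional part

Corrected query:
SELECT author, SUM(pages) * 1.0 / COUNT(*) AS avg_pages FROM books GROUP BY author

Result:
author  | avg_pages 
--------+-----------
Asimov  | 307       
Atwood  | 481.666667
Le Guin | 464       
Tolkien | 597       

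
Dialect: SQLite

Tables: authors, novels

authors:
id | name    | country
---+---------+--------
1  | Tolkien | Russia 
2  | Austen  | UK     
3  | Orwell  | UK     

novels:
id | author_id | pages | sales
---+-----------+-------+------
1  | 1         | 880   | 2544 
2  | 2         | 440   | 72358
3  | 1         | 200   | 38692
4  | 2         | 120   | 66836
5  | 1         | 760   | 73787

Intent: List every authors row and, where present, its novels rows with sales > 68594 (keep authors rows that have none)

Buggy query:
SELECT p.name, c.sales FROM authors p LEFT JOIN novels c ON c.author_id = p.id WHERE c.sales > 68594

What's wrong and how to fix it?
Bug: A WHERE condition on the right-hand table after LEFT JOIN drops unmatched parents

Fix: Put 'c.sales > 68594' in the JOIN's ON clause instead of WHERE

Corrected query:
SELECT p.name, c.sales FROM authors p LEFT JOIN novels c ON c.author_id = p.id AND c.sales > 68594

Result:
name    | sales
--------+------
Tolkien | 73787
Austen  | 72358
Orwell  | NULL 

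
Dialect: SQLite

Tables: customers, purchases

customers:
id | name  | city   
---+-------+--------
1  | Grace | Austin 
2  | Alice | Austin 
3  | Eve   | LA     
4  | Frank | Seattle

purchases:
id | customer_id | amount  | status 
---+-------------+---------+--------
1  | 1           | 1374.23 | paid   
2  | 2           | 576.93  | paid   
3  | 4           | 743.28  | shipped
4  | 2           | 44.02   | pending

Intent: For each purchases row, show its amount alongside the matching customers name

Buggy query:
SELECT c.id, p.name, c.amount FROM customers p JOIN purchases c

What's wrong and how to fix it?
Bug: Missing join condition: each purchases row is matched to all customers rows instead of just its own

Fix: Add ON c.customer_id = p.id to the JOIN

Corrected query:
SELECT c.id, p.name, c.amount FROM customers p JOIN purchases c ON c.customer_id = p.id

Result:
id | name  | amount 
---+-------+--------
1  | Grace | 1374.23
2  | Alice | 576.93 
3  | Frank | 743.28 
4  | Alice | 44.02  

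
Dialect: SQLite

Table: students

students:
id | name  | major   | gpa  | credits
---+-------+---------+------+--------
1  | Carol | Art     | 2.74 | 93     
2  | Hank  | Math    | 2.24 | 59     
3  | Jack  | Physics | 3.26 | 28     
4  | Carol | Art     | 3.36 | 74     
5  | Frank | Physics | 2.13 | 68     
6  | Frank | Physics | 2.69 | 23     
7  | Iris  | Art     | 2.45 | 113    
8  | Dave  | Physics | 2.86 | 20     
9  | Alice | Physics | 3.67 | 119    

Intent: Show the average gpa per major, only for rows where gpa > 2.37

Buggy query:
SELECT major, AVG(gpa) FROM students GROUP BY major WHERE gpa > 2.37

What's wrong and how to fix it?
Bug: WHERE cannot follow GROUP BY

Fix: Move the WHERE clause before GROUP BY

Corrected query:
SELECT major, AVG(gpa) FROM students WHERE gpa > 2.37 GROUP BY major

Result:
major   | AVG(gpa)
--------+---------
Art     | 2.85    
Physics | 3.12    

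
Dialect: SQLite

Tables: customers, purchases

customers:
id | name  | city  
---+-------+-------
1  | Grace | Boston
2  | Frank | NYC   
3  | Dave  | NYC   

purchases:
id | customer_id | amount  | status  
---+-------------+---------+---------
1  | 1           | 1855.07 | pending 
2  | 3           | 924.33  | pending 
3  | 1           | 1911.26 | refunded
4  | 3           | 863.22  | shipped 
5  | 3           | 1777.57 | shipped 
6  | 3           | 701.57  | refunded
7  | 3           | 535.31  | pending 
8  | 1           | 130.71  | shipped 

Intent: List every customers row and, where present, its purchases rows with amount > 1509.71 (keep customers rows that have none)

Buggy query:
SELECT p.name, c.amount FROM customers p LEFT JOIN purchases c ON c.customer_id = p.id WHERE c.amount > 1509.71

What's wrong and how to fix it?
Bug: A WHERE condition on the right-hand table after LEFT JOIN drops unmatched parents

Fix: Put 'c.amount > 1509.71' in the JOIN's ON clause instead of WHERE

Corrected query:
SELECT p.name, c.amount FROM customers p LEFT JOIN purchases c ON c.customer_id = p.id AND c.amount > 1509.71

Result:
name  | amount 
------+--------
Grace | 1855.07
Grace | 1911.26
Frank | NULL   
Dave  | 1777.57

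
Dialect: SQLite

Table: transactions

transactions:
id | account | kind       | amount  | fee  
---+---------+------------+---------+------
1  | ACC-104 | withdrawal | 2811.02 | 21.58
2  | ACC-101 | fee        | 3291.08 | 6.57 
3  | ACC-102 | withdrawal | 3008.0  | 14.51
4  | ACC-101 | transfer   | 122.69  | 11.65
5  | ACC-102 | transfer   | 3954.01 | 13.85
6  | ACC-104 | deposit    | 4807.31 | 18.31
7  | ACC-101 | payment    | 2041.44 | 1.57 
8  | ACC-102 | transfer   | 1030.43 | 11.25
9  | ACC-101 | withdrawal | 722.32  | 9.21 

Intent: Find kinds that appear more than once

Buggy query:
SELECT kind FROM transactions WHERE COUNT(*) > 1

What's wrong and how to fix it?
Bug: COUNT(*) is an aggregate and cannot be used in WHERE

Fix: Group first, then use HAVING for the count condition

Corrected query:
SELECT kind FROM transactions GROUP BY kind HAVING COUNT(*) > 1

Result:
kind      
----------
transfer  
withdrawal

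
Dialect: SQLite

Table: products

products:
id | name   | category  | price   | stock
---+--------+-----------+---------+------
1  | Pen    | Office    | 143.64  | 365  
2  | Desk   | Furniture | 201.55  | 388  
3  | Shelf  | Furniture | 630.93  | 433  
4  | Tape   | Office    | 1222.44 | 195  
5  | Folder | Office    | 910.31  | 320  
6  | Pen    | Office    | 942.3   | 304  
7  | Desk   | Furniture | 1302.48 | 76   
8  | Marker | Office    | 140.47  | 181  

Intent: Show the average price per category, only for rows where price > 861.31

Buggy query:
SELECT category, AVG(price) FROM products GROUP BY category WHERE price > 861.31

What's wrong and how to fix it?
Bug: Row-level WHERE must come before GROUP BY in the clause order

Fix: Move the WHERE clause before GROUP BY

Corrected query:
SELECT category, AVG(price) FROM products WHERE price > 861.31 GROUP BY category

Result:
category  | AVG(price) 
----------+------------
Furniture | 1302.48    
Office    | 1025.016667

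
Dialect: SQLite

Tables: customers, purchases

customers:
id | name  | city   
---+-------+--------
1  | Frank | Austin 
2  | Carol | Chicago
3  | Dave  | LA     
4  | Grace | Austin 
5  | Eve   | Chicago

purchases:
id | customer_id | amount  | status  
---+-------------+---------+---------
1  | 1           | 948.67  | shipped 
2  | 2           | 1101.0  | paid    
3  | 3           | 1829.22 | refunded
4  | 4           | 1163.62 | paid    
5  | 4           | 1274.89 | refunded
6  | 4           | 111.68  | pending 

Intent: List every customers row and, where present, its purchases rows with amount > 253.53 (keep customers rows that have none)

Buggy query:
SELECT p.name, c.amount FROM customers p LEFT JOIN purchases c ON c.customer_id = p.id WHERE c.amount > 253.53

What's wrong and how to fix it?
Bug: Filtering c.amount in WHERE discards the NULL rows produced by LEFT JOIN, turning it into an inner join

Fix: Move the right-table condition into the ON clause so unmatched parents are kept

Corrected query:
SELECT p.name, c.amount FROM customers p LEFT JOIN purchases c ON c.customer_id = p.id AND c.amount > 253.53

Result:
name  | amount 
------+--------
Frank | 948.67 
Carol | 1101   
Dave  | 1829.22
Grace | 1163.62
Grace | 1274.89
Eve   | NULL   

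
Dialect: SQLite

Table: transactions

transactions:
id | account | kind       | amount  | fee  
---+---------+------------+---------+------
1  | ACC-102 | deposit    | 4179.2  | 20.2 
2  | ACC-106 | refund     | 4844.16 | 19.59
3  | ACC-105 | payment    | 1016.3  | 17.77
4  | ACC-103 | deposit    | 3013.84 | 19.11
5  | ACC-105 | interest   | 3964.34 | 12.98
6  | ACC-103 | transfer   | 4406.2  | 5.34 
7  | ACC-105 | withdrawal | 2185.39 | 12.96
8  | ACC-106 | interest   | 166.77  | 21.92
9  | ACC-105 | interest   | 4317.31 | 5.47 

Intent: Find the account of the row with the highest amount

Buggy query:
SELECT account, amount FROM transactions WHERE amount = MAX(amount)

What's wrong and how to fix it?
Bug: WHERE is evaluated per row; an aggregate over the whole table isn't defined there

Fix: Use a subquery: WHERE amount = (SELECT MAX(amount) FROM transactions)

Corrected query:
SELECT account, amount FROM transactions WHERE amount = (SELECT MAX(amount) FROM transactions)

Result:
account | amount 
--------+--------
ACC-106 | 4844.16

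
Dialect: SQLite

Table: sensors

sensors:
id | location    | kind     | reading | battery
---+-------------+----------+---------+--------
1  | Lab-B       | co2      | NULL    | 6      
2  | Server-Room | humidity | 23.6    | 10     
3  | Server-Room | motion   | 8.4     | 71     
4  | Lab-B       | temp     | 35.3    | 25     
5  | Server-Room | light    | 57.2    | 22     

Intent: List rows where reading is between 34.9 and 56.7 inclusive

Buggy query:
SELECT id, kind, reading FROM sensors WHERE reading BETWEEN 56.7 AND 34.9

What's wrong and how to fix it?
Bug: The bounds are reversed; BETWEEN a AND b requires a <= b to match anything

Fix: Write BETWEEN 34.9 AND 56.7

Corrected query:
SELECT id, kind, reading FROM sensors WHERE reading BETWEEN 34.9 AND 56.7

Result:
id | kind | reading
---+------+--------
4  | temp | 35.3   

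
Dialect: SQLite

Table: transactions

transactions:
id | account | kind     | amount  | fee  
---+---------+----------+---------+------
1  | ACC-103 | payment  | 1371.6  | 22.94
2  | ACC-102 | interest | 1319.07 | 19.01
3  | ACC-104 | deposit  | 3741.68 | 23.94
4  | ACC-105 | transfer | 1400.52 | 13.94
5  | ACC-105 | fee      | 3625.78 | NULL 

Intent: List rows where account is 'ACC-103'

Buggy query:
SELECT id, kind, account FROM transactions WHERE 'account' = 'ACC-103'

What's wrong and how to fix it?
Bug: Single quotes denote string literals in SQL; the column name is being compared as a constant string

Fix: Reference the column as account without single quotes

Corrected query:
SELECT id, kind, account FROM transactions WHERE account = 'ACC-103'

Result:
id | kind    | account
---+---------+--------
1  | payment | ACC-103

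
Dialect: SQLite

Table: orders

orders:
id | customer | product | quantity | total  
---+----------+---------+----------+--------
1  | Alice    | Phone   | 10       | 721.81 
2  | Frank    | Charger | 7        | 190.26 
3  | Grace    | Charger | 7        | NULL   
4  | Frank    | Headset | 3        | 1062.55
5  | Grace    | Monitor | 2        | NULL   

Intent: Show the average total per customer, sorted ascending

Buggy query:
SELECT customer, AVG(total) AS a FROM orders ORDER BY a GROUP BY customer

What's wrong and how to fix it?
Bug: GROUP BY must precede ORDER BY

Fix: Move ORDER BY to the end, after GROUP BY

Corrected query:
SELECT customer, AVG(total) AS a FROM orders GROUP BY customer ORDER BY a

Result:
customer | a      
---------+--------
Grace    | NULL   
Frank    | 626.405
Alice    | 721.81 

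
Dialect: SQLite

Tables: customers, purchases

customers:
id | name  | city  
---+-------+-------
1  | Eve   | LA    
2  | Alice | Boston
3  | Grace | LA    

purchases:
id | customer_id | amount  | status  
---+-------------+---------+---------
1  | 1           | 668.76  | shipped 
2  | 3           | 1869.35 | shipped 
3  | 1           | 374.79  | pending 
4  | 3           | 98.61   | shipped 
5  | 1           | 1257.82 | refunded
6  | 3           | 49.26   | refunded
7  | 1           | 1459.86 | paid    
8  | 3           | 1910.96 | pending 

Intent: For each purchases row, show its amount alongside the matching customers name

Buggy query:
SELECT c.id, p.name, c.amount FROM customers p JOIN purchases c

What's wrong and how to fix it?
Bug: JOIN with no ON clause produces a cartesian product; every purchases row pairs with every customers row

Fix: Add ON c.customer_id = p.id to the JOIN

Corrected query:
SELECT c.id, p.name, c.amount FROM customers p JOIN purchases c ON c.customer_id = p.id

Result:
id | name  | amount 
---+-------+--------
1  | Eve   | 668.76 
2  | Grace | 1869.35
3  | Eve   | 374.79 
4  | Grace | 98.61  
5  | Eve   | 1257.82
6  | Grace | 49.26  
7  | Eve   | 1459.86
8  | Grace | 1910.96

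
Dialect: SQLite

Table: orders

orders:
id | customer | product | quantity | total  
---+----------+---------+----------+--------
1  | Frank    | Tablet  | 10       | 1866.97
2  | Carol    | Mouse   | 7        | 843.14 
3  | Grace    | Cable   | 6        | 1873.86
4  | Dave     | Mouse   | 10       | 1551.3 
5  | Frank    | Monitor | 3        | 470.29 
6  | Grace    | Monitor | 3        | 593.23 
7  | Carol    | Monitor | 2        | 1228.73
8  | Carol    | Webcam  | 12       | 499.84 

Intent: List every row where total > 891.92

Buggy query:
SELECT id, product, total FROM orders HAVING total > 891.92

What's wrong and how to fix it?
Bug: HAVING filters the output of aggregation, but this query has no GROUP BY and no aggregate functions, so SQLite rejects it (HAVING clause on a non-aggregate query); the condition here is per row

Fix: Replace HAVING with WHERE since the condition applies to individual rows

Corrected query:
SELECT id, product, total FROM orders WHERE total > 891.92

Result:
id | product | total  
---+---------+--------
1  | Tablet  | 1866.97
3  | Cable   | 1873.86
4  | Mouse   | 1551.3 
7  | Monitor | 1228.73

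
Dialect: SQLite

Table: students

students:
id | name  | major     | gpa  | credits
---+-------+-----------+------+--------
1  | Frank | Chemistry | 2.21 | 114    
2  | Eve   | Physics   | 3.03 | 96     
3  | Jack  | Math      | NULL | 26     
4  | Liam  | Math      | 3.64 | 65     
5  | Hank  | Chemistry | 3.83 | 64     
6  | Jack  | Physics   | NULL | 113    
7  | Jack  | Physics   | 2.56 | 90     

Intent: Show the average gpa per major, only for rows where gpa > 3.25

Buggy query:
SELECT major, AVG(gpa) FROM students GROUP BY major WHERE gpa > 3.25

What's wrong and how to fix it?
Bug: WHERE cannot follow GROUP BY

Fix: Place WHERE between FROM and GROUP BY

Corrected query:
SELECT major, AVG(gpa) FROM students WHERE gpa > 3.25 GROUP BY major

Result:
major     | AVG(gpa)
----------+---------
Chemistry | 3.83    
Math      | 3.64    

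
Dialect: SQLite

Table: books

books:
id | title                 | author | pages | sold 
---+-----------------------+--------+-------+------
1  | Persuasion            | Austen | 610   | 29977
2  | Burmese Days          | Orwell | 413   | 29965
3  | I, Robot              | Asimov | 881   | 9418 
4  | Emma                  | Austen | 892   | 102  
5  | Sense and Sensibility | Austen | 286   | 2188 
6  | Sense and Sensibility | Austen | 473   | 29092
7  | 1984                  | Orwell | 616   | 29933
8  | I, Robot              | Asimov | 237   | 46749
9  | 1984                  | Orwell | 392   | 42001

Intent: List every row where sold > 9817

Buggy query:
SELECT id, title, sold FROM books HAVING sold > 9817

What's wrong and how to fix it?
Bug: This is a non-aggregate query (no GROUP BY, no aggregates), so in SQLite the HAVING clause is invalid here; a row-level condition belongs in WHERE

Fix: Use WHERE for row-level filtering

Corrected query:
SELECT id, title, sold FROM books WHERE sold > 9817

Result:
id | title                 | sold 
---+-----------------------+------
1  | Persuasion            | 29977
2  | Burmese Days          | 29965
6  | Sense and Sensibility | 29092
7  | 1984                  | 29933
8  | I, Robot              | 46749
9  | 1984                  | 42001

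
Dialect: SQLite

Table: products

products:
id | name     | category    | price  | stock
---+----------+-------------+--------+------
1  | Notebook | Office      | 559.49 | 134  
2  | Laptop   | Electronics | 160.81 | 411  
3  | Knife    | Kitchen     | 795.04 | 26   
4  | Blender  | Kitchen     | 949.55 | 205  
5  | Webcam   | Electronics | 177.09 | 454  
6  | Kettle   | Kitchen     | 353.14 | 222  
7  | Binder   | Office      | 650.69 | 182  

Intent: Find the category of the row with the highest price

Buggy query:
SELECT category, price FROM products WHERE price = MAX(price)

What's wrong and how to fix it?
Bug: WHERE is evaluated per row; an aggregate over the whole table isn't defined there

Fix: Wrap MAX in a scalar subquery so WHERE compares against a single value

Corrected query:
SELECT category, price FROM products WHERE price = (SELECT MAX(price) FROM products)

Result:
category | price 
---------+-------
Kitchen  | 949.55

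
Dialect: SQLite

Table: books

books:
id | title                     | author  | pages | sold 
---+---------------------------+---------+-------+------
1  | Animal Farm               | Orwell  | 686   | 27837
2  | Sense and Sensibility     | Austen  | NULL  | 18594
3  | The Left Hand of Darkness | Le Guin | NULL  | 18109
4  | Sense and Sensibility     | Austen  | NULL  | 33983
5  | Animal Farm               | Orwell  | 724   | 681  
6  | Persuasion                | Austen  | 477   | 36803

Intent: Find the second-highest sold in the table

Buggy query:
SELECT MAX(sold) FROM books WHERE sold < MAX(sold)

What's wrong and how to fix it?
Bug: The inner MAX is an aggregate inside WHERE, which is not allowed

Fix: Put the inner MAX in a scalar subquery

Corrected query:
SELECT MAX(sold) FROM books WHERE sold < (SELECT MAX(sold) FROM books)

Result:
MAX(sold)
---------
33983    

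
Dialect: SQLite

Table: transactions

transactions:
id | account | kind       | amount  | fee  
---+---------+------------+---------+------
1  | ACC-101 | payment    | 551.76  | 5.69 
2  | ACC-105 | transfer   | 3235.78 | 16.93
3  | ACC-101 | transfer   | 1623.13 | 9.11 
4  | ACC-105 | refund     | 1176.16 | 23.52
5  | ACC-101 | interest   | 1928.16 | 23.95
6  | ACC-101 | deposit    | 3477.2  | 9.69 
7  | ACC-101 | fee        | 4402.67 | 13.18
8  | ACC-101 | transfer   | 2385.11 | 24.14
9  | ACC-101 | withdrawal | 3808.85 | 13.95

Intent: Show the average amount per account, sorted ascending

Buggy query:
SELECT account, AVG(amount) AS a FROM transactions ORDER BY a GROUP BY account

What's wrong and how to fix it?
Bug: ORDER BY appears before GROUP BY; SQL clause order requires GROUP BY first

Fix: Reorder: SELECT … FROM … GROUP BY … ORDER BY …

Corrected query:
SELECT account, AVG(amount) AS a FROM transactions GROUP BY account ORDER BY a

Result:
account | a          
--------+------------
ACC-105 | 2205.97    
ACC-101 | 2596.697143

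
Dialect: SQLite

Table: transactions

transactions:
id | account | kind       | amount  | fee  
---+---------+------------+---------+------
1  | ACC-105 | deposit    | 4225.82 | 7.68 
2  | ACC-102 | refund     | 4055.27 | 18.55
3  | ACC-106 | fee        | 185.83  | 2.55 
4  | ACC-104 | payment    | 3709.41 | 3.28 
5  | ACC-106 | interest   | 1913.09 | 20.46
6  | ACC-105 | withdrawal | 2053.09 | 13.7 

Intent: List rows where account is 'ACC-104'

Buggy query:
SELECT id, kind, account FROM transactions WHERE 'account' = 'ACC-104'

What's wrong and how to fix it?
Bug: 'account' in single quotes is a string literal, not the column; the comparison is literal-vs-literal and never true

Fix: Reference the column as account without single quotes

Corrected query:
SELECT id, kind, account FROM transactions WHERE account = 'ACC-104'

Result:
id | kind    | account
---+---------+--------
4  | payment | ACC-104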